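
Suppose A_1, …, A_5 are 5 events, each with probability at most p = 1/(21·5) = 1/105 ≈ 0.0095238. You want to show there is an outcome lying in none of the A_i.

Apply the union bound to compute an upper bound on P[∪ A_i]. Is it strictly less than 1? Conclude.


Union bound: P[∪_{i=1}^{5} A_i] ≤ Σ_i P[A_i] ≤ 5·p = 5·(1/105) = 1/21.
Numerically: 1/21 ≈ 0.0476190.
Is 1/21 < 1? YES.
Since P[∪ A_i] ≤ 1/21 < 1, the complement has P[∩ A_i^c] ≥ 1 − 1/21 = 20/21 > 0, so some outcome avoids every A_i.

5·p = 1/21 ≈ 0.0476190; existence CERTIFIED by the union bound.


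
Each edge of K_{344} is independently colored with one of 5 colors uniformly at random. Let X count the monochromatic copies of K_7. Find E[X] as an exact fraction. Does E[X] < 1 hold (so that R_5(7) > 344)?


E[X] = C(344, 7) · 5^{1 − 21} = 106364775244728 · 5^{−20} = 106364775244728/95367431640625.
As a reduced fraction: E[X] = 106364775244728/95367431640625 ≈ 1.1153.
Is E[X] < 1? NO.
Since E[X] ≥ 1, the first-moment bound is inconclusive at n = 344; it does NOT by itself certify R_5(7) > 344.

E[X] = 106364775244728/95367431640625 ≈ 1.1153; E[X] ≥ 1; first-moment method inconclusive here.


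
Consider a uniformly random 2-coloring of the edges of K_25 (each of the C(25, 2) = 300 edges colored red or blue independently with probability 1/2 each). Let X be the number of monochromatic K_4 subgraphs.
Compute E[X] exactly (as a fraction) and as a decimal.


Let X = Σ_S X_S over the C(25, 4) = 12650 subsets S of size 4, where X_S = 1 if the K_4 on S is monochromatic.
For a fixed S, the K_4 on S has C(4, 2) = 6 edges. P[all 6 edges red] = (1/2)^6, and likewise for blue, so P[monochromatic] = 2·(1/2)^6 = 2^{1 − 6} = 1/32.
By linearity of expectation: E[X] = C(25, 4) · 2^{1 − 6} = 12650 · 1/32 = 6325/16.
Numerically: E[X] ≈ 395.31250.

E[X] = C(25,4)·2^(1−C(4,2)) = 6325/16 ≈ 395.31250.


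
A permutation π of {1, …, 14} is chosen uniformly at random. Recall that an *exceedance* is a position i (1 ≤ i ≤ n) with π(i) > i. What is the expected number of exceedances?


Write X = Σ_{i=1}^{14} X_i, where X_i = 1_{π(i) > i}.
For each fixed i, π(i) is uniform over {1, …, 14} (marginal of a uniform permutation), so P[π(i) > i] = (n − i)/n. Summing: Σ_{i=1}^{14} (n − i)/n = (0 + 1 + … + 13)/14 = 14(14 − 1)/(2·14) = (14 − 1)/2.
Hence E[X] = Σ_{i=1}^{14} (14 − i)/14 = 13/2 ≈ 6.500.

E[X] = 13/2 = 6.500.


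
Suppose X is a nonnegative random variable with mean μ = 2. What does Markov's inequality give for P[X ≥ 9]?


μ = E[X] = 2, a = 9.
Markov: P[X ≥ 9] ≤ μ/a = (2)/9 = 2/9.
Numerically: ≈ 0.222.
(Since a = 9 > μ = 2.000, the bound 2/9 is < 1 and informative.)

P[X ≥ 9] ≤ 2/9 ≈ 0.222.


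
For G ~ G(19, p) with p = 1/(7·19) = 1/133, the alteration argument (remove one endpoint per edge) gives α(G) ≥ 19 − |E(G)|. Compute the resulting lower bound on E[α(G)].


E[|E(G)|] = C(19, 2)·p = 171 · (1/133) = 9/7.
E[α(G)] ≥ n − E[|E(G)|] = 19 − 9/7 = 124/7.
Numerically: ≈ 17.714286.
(This is only a lower bound; the true E[α(G)] may be larger.)

E[α(G)] ≥ 124/7 ≈ 17.714286.


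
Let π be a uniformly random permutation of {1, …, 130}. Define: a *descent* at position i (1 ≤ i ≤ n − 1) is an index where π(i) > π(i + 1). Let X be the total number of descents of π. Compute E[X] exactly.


Write X = Σ X_I over i = 1, …, 129, with X_I the indicator of one descent.
There are 129 indicators.
For each fixed i, the pair (π(i), π(i+1)) is a uniformly random ordered pair of distinct values from {1, …, 130}; by symmetry P[π(i) > π(i+1)] = 1/2.
By linearity: E[X] = 129 · (1/2) = (130 − 1) · (1/2) = 129/2 ≈ 64.500.

E[X] = 129/2 = 64.500.


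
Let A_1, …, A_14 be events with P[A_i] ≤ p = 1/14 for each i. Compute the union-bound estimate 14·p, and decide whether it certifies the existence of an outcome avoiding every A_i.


Union bound: P[∪_{i=1}^{14} A_i] ≤ Σ_i P[A_i] ≤ 14·p = 14·(1/14) = 1.
Numerically: 1 ≈ 1.00000.
Is 1 < 1? NO.
Since the bound 1 is ≥ 1, the union bound is uninformative here; it does NOT by itself certify existence.

14·p = 1 ≈ 1.00000; existence NOT certified by the union bound.


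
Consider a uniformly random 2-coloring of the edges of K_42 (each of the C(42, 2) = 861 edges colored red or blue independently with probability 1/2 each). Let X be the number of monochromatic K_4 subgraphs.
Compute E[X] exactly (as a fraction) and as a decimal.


Let X = Σ_S X_S over the C(42, 4) = 111930 subsets S of size 4, where X_S = 1 if the K_4 on S is monochromatic.
For a fixed S, the K_4 on S has C(4, 2) = 6 edges. P[all 6 edges red] = (1/2)^6, and likewise for blue, so P[monochromatic] = 2·(1/2)^6 = 2^{1 − 6} = 1/32.
Summing: E[X] = C(42, 4) · 2^{1 − 6} = 111930 · 1/32 = 55965/16.
Numerically: E[X] ≈ 3497.8125.

E[X] = C(42,4)·2^(1−C(4,2)) = 55965/16 ≈ 3497.8125.


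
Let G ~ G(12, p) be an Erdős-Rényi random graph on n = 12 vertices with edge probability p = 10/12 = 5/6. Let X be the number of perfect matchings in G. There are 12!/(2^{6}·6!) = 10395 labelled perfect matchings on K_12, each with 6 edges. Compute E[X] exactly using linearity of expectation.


K_12 has 12!/(2^{6}·6!) = 10395 labelled perfect matchings.
For each such perfect matching H, let X_H = 1 if all 6 edges of H are present in G. Then P[X_H = 1] = p^{6} = (5/6)^{6} = 15625/46656.
Summing the indicators: E[X] = Σ_H E[X_H] = 10395 · p^{6} = 10395 · 15625/46656 = 6015625/1728.
Numerically: E[X] ≈ 3481.3.

E[X] = 10395 · (5/6)^{6} = 6015625/1728 ≈ 3481.3.


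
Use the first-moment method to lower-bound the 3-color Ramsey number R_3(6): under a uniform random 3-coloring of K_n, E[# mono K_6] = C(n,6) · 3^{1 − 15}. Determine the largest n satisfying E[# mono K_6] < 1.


We need C(n, 6) · 3^{1 − 15} < 1, i.e. C(n, 6) < 3^{15 − 1} = 4782969.
Check values of n near the boundary:
  n = 39: C(39, 6) = 3262623; 3262623 < 4782969? YES
  n = 40: C(40, 6) = 3838380; 3838380 < 4782969? YES
  n = 41: C(41, 6) = 4496388; 4496388 < 4782969? YES
  n = 42: C(42, 6) = 5245786; 5245786 < 4782969? NO
  n = 43: C(43, 6) = 6096454; 6096454 < 4782969? NO
The largest n with C(n, 6) < 4782969 is n = 41 (where E[X] = 1498796/1594323 ≈ 0.940). Hence R_3(6) > 41, i.e. R_3(6) ≥ 42.

Largest n = 41; hence R_3(6) > 41.


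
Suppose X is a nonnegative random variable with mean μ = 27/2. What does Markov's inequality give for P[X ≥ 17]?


μ = E[X] = 27/2, a = 17.
Markov: P[X ≥ 17] ≤ μ/a = (27/2)/17 = 27/34.
Numerically: ≈ 0.794.
(Since a = 17 > μ = 13.500, the bound 27/34 is < 1 and informative.)

P[X ≥ 17] ≤ 27/34 ≈ 0.794.


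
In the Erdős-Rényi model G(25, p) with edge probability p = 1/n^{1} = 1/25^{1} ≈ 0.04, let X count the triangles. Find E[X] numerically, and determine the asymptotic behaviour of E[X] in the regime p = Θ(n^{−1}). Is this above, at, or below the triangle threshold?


Number of potential triangles: C(25, 3) = 2300.
Each occurs with probability p³ ≈ (0.04)³ ≈ 6.40000e-05.
By linearity: E[X] = C(25, 3)·p³ ≈ 2300 · 6.40000e-05 ≈ 0.147.
Here α = 1, so p = 1/n is exactly at the triangle threshold p ~ 1/n. Asymptotically E[X] → c³/6 = 1³/6 = 1/6 ≈ 0.167, a bounded constant. In this regime the triangle count is asymptotically Poisson(c³/6).

E[X] ≈ 0.147; in regime p = Θ(1/n^{1}) E[X] stays bounded (at the triangle threshold p ~ 1/n).


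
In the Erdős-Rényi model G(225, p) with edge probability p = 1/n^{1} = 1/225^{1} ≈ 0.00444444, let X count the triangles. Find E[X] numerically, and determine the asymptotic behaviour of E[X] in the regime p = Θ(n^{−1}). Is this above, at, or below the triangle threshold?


Number of potential triangles: C(225, 3) = 1873200.
Each occurs with probability p³ ≈ (0.00444444)³ ≈ 8.77914952e-08.
By linearity: E[X] = C(225, 3)·p³ ≈ 1873200 · 8.77914952e-08 ≈ 0.164451.
Here α = 1, so p = 1/n is exactly at the triangle threshold p ~ 1/n. Asymptotically E[X] → c³/6 = 1³/6 = 1/6 ≈ 0.166667, a bounded constant. In this regime the triangle count is asymptotically Poisson(c³/6).

E[X] ≈ 0.164451; in regime p = Θ(1/n^{1}) E[X] stays bounded (at the triangle threshold p ~ 1/n).


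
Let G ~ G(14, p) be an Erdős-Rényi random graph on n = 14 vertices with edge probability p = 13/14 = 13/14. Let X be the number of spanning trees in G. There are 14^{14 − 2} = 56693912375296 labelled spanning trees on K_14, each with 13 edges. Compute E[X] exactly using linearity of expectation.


K_14 has 14^{14 − 2} = 56693912375296 labelled spanning trees.
For each such spanning tree H, let X_H = 1 if all 13 edges of H are present in G. Then P[X_H = 1] = p^{13} = (13/14)^{13} = 302875106592253/793714773254144.
By linearity: E[X] = Σ_H E[X_H] = 56693912375296 · p^{13} = 56693912375296 · 302875106592253/793714773254144 = 302875106592253/14.
Numerically: E[X] ≈ 2.16e+13.

E[X] = 56693912375296 · (13/14)^{13} = 302875106592253/14 ≈ 2.16e+13.


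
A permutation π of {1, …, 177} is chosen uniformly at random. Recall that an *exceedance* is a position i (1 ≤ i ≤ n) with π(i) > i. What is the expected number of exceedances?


Write X = Σ_{i=1}^{177} X_i, where X_i = 1_{π(i) > i}.
For each fixed i, π(i) is uniform over {1, …, 177} (marginal of a uniform permutation), so P[π(i) > i] = (n − i)/n. Summing: Σ_{i=1}^{177} (n − i)/n = (0 + 1 + … + 176)/177 = 177(177 − 1)/(2·177) = (177 − 1)/2.
Hence E[X] = Σ_{i=1}^{177} (177 − i)/177 = 88 ≈ 88.000.

E[X] = 88 = 88.000.


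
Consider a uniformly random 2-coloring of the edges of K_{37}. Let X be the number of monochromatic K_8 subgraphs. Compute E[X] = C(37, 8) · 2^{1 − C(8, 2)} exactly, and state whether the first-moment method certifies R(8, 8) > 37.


E[X] = C(37, 8) · 2^{1 − 28} = 38608020 · 2^{−27} = 38608020/134217728.
As a reduced fraction: E[X] = 9652005/33554432 ≈ 0.2877.
Is E[X] < 1? YES.
Since E[X] < 1, there exists a 2-coloring of K_{37} with no monochromatic K_8; hence R(8, 8) > 37.

E[X] = 9652005/33554432 ≈ 0.2877; E[X] < 1, so R(8, 8) > 37.


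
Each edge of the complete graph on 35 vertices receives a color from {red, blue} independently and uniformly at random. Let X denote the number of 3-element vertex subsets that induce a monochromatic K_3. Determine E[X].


Let X = Σ_S X_S over the C(35, 3) = 6545 subsets S of size 3, where X_S = 1 if the K_3 on S is monochromatic.
For a fixed S, the K_3 on S has C(3, 2) = 3 edges. P[all 3 edges red] = (1/2)^3, and likewise for blue, so P[monochromatic] = 2·(1/2)^3 = 2^{1 − 3} = 1/4.
By linearity: E[X] = C(35, 3) · 2^{1 − 3} = 6545 · 1/4 = 6545/4.
Numerically: E[X] ≈ 1636.2500.

E[X] = C(35,3)·2^(1−C(3,2)) = 6545/4 ≈ 1636.2500.


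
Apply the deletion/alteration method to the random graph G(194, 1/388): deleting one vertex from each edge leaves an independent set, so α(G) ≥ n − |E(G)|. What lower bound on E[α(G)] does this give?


E[|E(G)|] = C(194, 2)·p = 18721 · (1/388) = 193/4.
E[α(G)] ≥ n − E[|E(G)|] = 194 − 193/4 = 583/4.
Numerically: ≈ 145.750.
(This is only a lower bound; the true E[α(G)] may be larger.)

E[α(G)] ≥ 583/4 ≈ 145.750.


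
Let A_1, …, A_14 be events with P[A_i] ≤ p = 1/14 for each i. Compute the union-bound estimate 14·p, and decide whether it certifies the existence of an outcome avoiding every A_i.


Union bound: P[∪_{i=1}^{14} A_i] ≤ Σ_i P[A_i] ≤ 14·p = 14·(1/14) = 1.
Numerically: 1 ≈ 1.00000.
Is 1 < 1? NO.
Since the bound 1 is ≥ 1, the union bound is uninformative here; it does NOT by itself certify existence.

14·p = 1 ≈ 1.00000; existence NOT certified by the union bound.


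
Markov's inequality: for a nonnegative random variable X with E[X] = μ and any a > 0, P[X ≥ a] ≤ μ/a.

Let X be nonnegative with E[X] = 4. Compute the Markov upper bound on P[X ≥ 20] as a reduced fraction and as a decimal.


μ = E[X] = 4, a = 20.
Markov: P[X ≥ 20] ≤ μ/a = (4)/20 = 1/5.
Numerically: ≈ 0.200.
(Since a = 20 > μ = 4.000, the bound 1/5 is < 1 and informative.)

P[X ≥ 20] ≤ 1/5 ≈ 0.200.


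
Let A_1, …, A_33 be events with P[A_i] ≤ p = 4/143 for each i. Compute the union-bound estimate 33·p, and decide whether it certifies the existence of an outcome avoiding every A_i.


Union bound: P[∪_{i=1}^{33} A_i] ≤ Σ_i P[A_i] ≤ 33·p = 33·(4/143) = 12/13.
Numerically: 12/13 ≈ 0.92308.
Is 12/13 < 1? YES.
Since P[∪ A_i] ≤ 12/13 < 1, the complement has P[∩ A_i^c] ≥ 1 − 12/13 = 1/13 > 0, so some outcome avoids every A_i.

33·p = 12/13 ≈ 0.92308; existence CERTIFIED by the union bound.


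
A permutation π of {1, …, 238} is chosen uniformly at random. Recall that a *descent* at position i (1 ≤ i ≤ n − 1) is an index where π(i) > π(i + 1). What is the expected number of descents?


Write X = Σ X_I over i = 1, …, 237, with X_I the indicator of one descent.
There are 237 indicators.
For each fixed i, the pair (π(i), π(i+1)) is a uniformly random ordered pair of distinct values from {1, …, 238}; by symmetry P[π(i) > π(i+1)] = 1/2.
By linearity: E[X] = 237 · (1/2) = (238 − 1) · (1/2) = 237/2 ≈ 118.5000.

E[X] = 237/2 = 118.5000.


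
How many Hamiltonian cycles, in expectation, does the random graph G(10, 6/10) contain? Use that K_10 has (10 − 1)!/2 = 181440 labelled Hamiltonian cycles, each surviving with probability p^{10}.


K_10 has (10 − 1)!/2 = 181440 labelled Hamiltonian cycles.
For each such Hamiltonian cycle H, let X_H = 1 if all 10 edges of H are present in G. Then P[X_H = 1] = p^{10} = (3/5)^{10} = 59049/9765625.
By linearity: E[X] = Σ_H E[X_H] = 181440 · p^{10} = 181440 · 59049/9765625 = 2142770112/1953125.
Numerically: E[X] ≈ 1097.1.

E[X] = 181440 · (3/5)^{10} = 2142770112/1953125 ≈ 1097.1.


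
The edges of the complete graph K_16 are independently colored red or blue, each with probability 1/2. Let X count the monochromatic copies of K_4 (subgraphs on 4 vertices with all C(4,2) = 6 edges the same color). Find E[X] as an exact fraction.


Let X = Σ_S X_S over the C(16, 4) = 1820 subsets S of size 4, where X_S = 1 if the K_4 on S is monochromatic.
For a fixed S, the K_4 on S has C(4, 2) = 6 edges. P[all 6 edges red] = (1/2)^6, and likewise for blue, so P[monochromatic] = 2·(1/2)^6 = 2^{1 − 6} = 1/32.
By linearity: E[X] = C(16, 4) · 2^{1 − 6} = 1820 · 1/32 = 455/8.
Numerically: E[X] ≈ 56.875.

E[X] = C(16,4)·2^(1−C(4,2)) = 455/8 ≈ 56.875.


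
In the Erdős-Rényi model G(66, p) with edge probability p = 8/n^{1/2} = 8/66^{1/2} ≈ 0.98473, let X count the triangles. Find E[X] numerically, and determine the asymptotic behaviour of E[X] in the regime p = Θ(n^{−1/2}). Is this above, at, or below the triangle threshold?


Number of potential triangles: C(66, 3) = 45760.
Each occurs with probability p³ ≈ (0.98473)³ ≈ 9.5489157e-01.
By linearity: E[X] = C(66, 3)·p³ ≈ 45760 · 9.5489157e-01 ≈ 43695.83808.
Since α = 1/2 < 1, p = c/n^{1/2} ≫ 1/n is above the triangle threshold p ~ 1/n. Asymptotically E[X] ~ (c³/6)·n^{3(1−α)} = (8³/6)·n^{1.5} → ∞; triangles are abundant w.h.p.

E[X] ≈ 43695.83808; in regime p = Θ(1/n^{1/2}) E[X] diverges (above the triangle threshold p ~ 1/n).


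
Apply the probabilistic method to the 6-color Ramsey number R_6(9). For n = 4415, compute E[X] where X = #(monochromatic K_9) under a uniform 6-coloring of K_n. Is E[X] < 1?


E[X] = C(4415, 9) · 6^{1 − 36} = 1742086910069196051229123255 · 6^{−35} = 1742086910069196051229123255/1719070799748422591028658176.
As a reduced fraction: E[X] = 1742086910069196051229123255/1719070799748422591028658176 ≈ 1.0134.
Is E[X] < 1? NO.
Since E[X] ≥ 1, the first-moment bound is inconclusive at n = 4415; it does NOT by itself certify R_6(9) > 4415.

E[X] = 1742086910069196051229123255/1719070799748422591028658176 ≈ 1.0134; E[X] ≥ 1; first-moment method inconclusive here.


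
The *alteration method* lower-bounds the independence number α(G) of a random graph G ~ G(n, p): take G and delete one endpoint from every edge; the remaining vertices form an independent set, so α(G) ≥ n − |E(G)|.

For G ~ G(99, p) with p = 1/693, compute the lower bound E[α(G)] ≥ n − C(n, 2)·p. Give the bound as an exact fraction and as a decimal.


E[|E(G)|] = C(99, 2)·p = 4851 · (1/693) = 7.
E[α(G)] ≥ n − E[|E(G)|] = 99 − 7 = 92.
Numerically: ≈ 92.000000.
(This is only a lower bound; the true E[α(G)] may be larger.)

E[α(G)] ≥ 92 ≈ 92.000000.


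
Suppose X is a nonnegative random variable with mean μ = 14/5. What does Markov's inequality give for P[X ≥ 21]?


μ = E[X] = 14/5, a = 21.
Markov: P[X ≥ 21] ≤ μ/a = (14/5)/21 = 2/15.
Numerically: ≈ 0.13333.
(Since a = 21 > μ = 2.80000, the bound 2/15 is < 1 and informative.)

P[X ≥ 21] ≤ 2/15 ≈ 0.13333.


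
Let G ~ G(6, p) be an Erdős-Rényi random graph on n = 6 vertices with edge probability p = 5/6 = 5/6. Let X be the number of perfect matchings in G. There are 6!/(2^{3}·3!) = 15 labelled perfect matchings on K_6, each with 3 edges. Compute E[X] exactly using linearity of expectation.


K_6 has 6!/(2^{3}·3!) = 15 labelled perfect matchings.
For each such perfect matching H, let X_H = 1 if all 3 edges of H are present in G. Then P[X_H = 1] = p^{3} = (5/6)^{3} = 125/216.
Summing the indicators: E[X] = Σ_H E[X_H] = 15 · p^{3} = 15 · 125/216 = 625/72.
Numerically: E[X] ≈ 8.68.

E[X] = 15 · (5/6)^{3} = 625/72 ≈ 8.68.


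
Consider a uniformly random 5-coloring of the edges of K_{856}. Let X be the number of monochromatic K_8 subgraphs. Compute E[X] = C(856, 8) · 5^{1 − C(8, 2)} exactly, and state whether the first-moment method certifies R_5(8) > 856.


E[X] = C(856, 8) · 5^{1 − 28} = 6918660634157180775 · 5^{−27} = 6918660634157180775/7450580596923828125.
As a reduced fraction: E[X] = 276746425366287231/298023223876953125 ≈ 0.929.
Is E[X] < 1? YES.
Since E[X] < 1, there exists a 5-coloring of K_{856} with no monochromatic K_8; hence R_5(8) > 856.

E[X] = 276746425366287231/298023223876953125 ≈ 0.929; E[X] < 1, so R_5(8) > 856.


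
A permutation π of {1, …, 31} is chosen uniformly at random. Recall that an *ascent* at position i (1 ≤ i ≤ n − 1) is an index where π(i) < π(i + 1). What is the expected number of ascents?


Write X = Σ X_I over i = 1, …, 30, with X_I the indicator of one ascent.
There are 30 indicators.
For each fixed i, the pair (π(i), π(i+1)) is a uniformly random ordered pair of distinct values from {1, …, 31}; by symmetry P[π(i) < π(i+1)] = 1/2.
By linearity: E[X] = 30 · (1/2) = (31 − 1) · (1/2) = 15 ≈ 15.000000.

E[X] = 15 = 15.000000.


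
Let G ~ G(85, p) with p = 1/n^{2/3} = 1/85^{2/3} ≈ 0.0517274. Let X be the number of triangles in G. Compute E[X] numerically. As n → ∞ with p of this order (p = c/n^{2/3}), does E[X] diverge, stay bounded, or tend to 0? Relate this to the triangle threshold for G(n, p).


Number of potential triangles: C(85, 3) = 98770.
Each occurs with probability p³ ≈ (0.0517274)³ ≈ 1.38408304e-04.
By linearity: E[X] = C(85, 3)·p³ ≈ 98770 · 1.38408304e-04 ≈ 13.670588.
Since α = 2/3 < 1, p = c/n^{2/3} ≫ 1/n is above the triangle threshold p ~ 1/n. Asymptotically E[X] ~ (c³/6)·n^{3(1−α)} = (1³/6)·n^{1} → ∞; triangles are abundant w.h.p.

E[X] ≈ 13.670588; in regime p = Θ(1/n^{2/3}) E[X] diverges (above the triangle threshold p ~ 1/n).


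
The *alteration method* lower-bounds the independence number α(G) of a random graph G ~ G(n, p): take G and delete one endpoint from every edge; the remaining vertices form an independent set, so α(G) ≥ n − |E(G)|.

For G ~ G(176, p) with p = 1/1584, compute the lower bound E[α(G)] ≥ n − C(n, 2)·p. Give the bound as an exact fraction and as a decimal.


E[|E(G)|] = C(176, 2)·p = 15400 · (1/1584) = 175/18.
E[α(G)] ≥ n − E[|E(G)|] = 176 − 175/18 = 2993/18.
Numerically: ≈ 166.2778.
(This is only a lower bound; the true E[α(G)] may be larger.)

E[α(G)] ≥ 2993/18 ≈ 166.2778.


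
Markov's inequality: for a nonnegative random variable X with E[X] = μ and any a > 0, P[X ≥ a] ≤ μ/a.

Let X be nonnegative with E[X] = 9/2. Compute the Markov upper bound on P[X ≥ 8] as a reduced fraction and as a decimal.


μ = E[X] = 9/2, a = 8.
Markov: P[X ≥ 8] ≤ μ/a = (9/2)/8 = 9/16.
Numerically: ≈ 0.5625.
(Since a = 8 > μ = 4.5000, the bound 9/16 is < 1 and informative.)

P[X ≥ 8] ≤ 9/16 ≈ 0.5625.


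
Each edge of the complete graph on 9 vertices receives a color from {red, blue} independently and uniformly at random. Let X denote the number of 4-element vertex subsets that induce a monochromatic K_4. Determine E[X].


Let X = Σ_S X_S over the C(9, 4) = 126 subsets S of size 4, where X_S = 1 if the K_4 on S is monochromatic.
For a fixed S, the K_4 on S has C(4, 2) = 6 edges. P[all 6 edges red] = (1/2)^6, and likewise for blue, so P[monochromatic] = 2·(1/2)^6 = 2^{1 − 6} = 1/32.
By linearity: E[X] = C(9, 4) · 2^{1 − 6} = 126 · 1/32 = 63/16.
Numerically: E[X] ≈ 3.937500.

E[X] = C(9,4)·2^(1−C(4,2)) = 63/16 ≈ 3.937500.


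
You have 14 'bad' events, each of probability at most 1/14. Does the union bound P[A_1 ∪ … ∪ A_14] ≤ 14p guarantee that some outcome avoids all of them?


Union bound: P[∪_{i=1}^{14} A_i] ≤ Σ_i P[A_i] ≤ 14·p = 14·(1/14) = 1.
Numerically: 1 ≈ 1.0000000.
Is 1 < 1? NO.
Since the bound 1 is ≥ 1, the union bound is uninformative here; it does NOT by itself certify existence.

14·p = 1 ≈ 1.0000000; existence NOT certified by the union bound.


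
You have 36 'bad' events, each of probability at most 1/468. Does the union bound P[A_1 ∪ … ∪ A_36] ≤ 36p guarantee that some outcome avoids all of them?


Union bound: P[∪_{i=1}^{36} A_i] ≤ Σ_i P[A_i] ≤ 36·p = 36·(1/468) = 1/13.
Numerically: 1/13 ≈ 0.0769.
Is 1/13 < 1? YES.
Since P[∪ A_i] ≤ 1/13 < 1, the complement has P[∩ A_i^c] ≥ 1 − 1/13 = 12/13 > 0, so some outcome avoids every A_i.

36·p = 1/13 ≈ 0.0769; existence CERTIFIED by the union bound.


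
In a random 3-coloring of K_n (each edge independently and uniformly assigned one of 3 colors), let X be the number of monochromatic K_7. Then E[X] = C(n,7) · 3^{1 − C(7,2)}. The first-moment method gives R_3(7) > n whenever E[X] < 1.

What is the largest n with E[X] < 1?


We need C(n, 7) · 3^{1 − 21} < 1, i.e. C(n, 7) < 3^{21 − 1} = 3486784401.
Check values of n near the boundary:
  n = 77: C(77, 7) = 2404808340; 2404808340 < 3486784401? YES
  n = 78: C(78, 7) = 2641902120; 2641902120 < 3486784401? YES
  n = 79: C(79, 7) = 2898753715; 2898753715 < 3486784401? YES
  n = 80: C(80, 7) = 3176716400; 3176716400 < 3486784401? YES
  n = 81: C(81, 7) = 3477216600; 3477216600 < 3486784401? YES
  n = 82: C(82, 7) = 3801756816; 3801756816 < 3486784401? NO
  n = 83: C(83, 7) = 4151918628; 4151918628 < 3486784401? NO
  n = 84: C(84, 7) = 4529365776; 4529365776 < 3486784401? NO
The largest n with C(n, 7) < 3486784401 is n = 81 (where E[X] = 42928600/43046721 ≈ 0.997). Hence R_3(7) > 81, i.e. R_3(7) ≥ 82.

Largest n = 81; hence R_3(7) > 81.


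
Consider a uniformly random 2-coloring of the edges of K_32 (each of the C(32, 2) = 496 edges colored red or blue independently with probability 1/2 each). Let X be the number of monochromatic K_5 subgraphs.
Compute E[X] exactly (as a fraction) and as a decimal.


Let X = Σ_S X_S over the C(32, 5) = 201376 subsets S of size 5, where X_S = 1 if the K_5 on S is monochromatic.
For a fixed S, the K_5 on S has C(5, 2) = 10 edges. P[all 10 edges red] = (1/2)^10, and likewise for blue, so P[monochromatic] = 2·(1/2)^10 = 2^{1 − 10} = 1/512.
By linearity: E[X] = C(32, 5) · 2^{1 − 10} = 201376 · 1/512 = 6293/16.
Numerically: E[X] ≈ 393.312500.

E[X] = C(32,5)·2^(1−C(5,2)) = 6293/16 ≈ 393.312500.


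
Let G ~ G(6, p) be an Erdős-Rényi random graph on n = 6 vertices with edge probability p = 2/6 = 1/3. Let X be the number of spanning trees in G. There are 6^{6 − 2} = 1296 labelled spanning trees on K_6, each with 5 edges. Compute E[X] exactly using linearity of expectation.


K_6 has 6^{6 − 2} = 1296 labelled spanning trees.
For each such spanning tree H, let X_H = 1 if all 5 edges of H are present in G. Then P[X_H = 1] = p^{5} = (1/3)^{5} = 1/243.
Summing the indicators: E[X] = Σ_H E[X_H] = 1296 · p^{5} = 1296 · 1/243 = 16/3.
Numerically: E[X] ≈ 5.33.

E[X] = 1296 · (1/3)^{5} = 16/3 ≈ 5.33.


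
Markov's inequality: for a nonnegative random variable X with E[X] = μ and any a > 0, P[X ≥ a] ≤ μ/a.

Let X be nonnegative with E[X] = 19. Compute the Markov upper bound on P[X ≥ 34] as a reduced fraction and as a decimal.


μ = E[X] = 19, a = 34.
Markov: P[X ≥ 34] ≤ μ/a = (19)/34 = 19/34.
Numerically: ≈ 0.558824.
(Since a = 34 > μ = 19.000000, the bound 19/34 is < 1 and informative.)

P[X ≥ 34] ≤ 19/34 ≈ 0.558824.


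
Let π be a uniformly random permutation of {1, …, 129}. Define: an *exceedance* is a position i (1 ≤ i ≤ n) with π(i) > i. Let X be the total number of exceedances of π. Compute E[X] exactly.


Write X = Σ_{i=1}^{129} X_i, where X_i = 1_{π(i) > i}.
For each fixed i, π(i) is uniform over {1, …, 129} (marginal of a uniform permutation), so P[π(i) > i] = (n − i)/n. Summing: Σ_{i=1}^{129} (n − i)/n = (0 + 1 + … + 128)/129 = 129(129 − 1)/(2·129) = (129 − 1)/2.
Hence E[X] = Σ_{i=1}^{129} (129 − i)/129 = 64 ≈ 64.000000.

E[X] = 64 = 64.000000.


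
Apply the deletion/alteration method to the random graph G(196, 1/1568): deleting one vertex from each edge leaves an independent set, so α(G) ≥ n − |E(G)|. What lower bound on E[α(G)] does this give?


E[|E(G)|] = C(196, 2)·p = 19110 · (1/1568) = 195/16.
E[α(G)] ≥ n − E[|E(G)|] = 196 − 195/16 = 2941/16.
Numerically: ≈ 183.8125.
(This is only a lower bound; the true E[α(G)] may be larger.)

E[α(G)] ≥ 2941/16 ≈ 183.8125.


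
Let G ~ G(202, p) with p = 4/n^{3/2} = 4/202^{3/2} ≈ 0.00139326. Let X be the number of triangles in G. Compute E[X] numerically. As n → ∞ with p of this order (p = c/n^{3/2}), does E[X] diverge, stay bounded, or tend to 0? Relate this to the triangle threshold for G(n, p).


Number of potential triangles: C(202, 3) = 1353400.
Each occurs with probability p³ ≈ (0.00139326)³ ≈ 2.70457364e-09.
By linearity: E[X] = C(202, 3)·p³ ≈ 1353400 · 2.70457364e-09 ≈ 0.003660.
Since α = 3/2 > 1, p = c/n^{3/2} = o(1/n) is below the triangle threshold p ~ 1/n. Asymptotically E[X] ~ (c³/6)·n^{3(1−α)} = (4³/6)·n^{-1.5} → 0, so by Markov's inequality G has no triangles w.h.p.

E[X] ≈ 0.003660; in regime p = Θ(1/n^{3/2}) E[X] tends to 0 (below the triangle threshold p ~ 1/n).


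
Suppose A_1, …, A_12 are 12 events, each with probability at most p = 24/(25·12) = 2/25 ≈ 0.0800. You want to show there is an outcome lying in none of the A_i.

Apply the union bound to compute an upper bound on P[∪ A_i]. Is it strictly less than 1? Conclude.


Union bound: P[∪_{i=1}^{12} A_i] ≤ Σ_i P[A_i] ≤ 12·p = 12·(2/25) = 24/25.
Numerically: 24/25 ≈ 0.9600.
Is 24/25 < 1? YES.
Since P[∪ A_i] ≤ 24/25 < 1, the complement has P[∩ A_i^c] ≥ 1 − 24/25 = 1/25 > 0, so some outcome avoids every A_i.

12·p = 24/25 ≈ 0.9600; existence CERTIFIED by the union bound.


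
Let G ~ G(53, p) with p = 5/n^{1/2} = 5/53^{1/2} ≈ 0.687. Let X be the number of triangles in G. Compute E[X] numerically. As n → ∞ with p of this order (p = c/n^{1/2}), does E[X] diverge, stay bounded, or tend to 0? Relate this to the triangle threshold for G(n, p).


Number of potential triangles: C(53, 3) = 23426.
Each occurs with probability p³ ≈ (0.687)³ ≈ 3.23964e-01.
By linearity: E[X] = C(53, 3)·p³ ≈ 23426 · 3.23964e-01 ≈ 7589.171.
Since α = 1/2 < 1, p = c/n^{1/2} ≫ 1/n is above the triangle threshold p ~ 1/n. Asymptotically E[X] ~ (c³/6)·n^{3(1−α)} = (5³/6)·n^{1.5} → ∞; triangles are abundant w.h.p.

E[X] ≈ 7589.171; in regime p = Θ(1/n^{1/2}) E[X] diverges (above the triangle threshold p ~ 1/n).


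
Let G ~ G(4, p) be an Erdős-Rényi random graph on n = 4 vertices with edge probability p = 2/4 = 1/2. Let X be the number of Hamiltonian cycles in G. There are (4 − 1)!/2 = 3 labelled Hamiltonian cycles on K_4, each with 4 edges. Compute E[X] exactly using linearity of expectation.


K_4 has (4 − 1)!/2 = 3 labelled Hamiltonian cycles.
For each such Hamiltonian cycle H, let X_H = 1 if all 4 edges of H are present in G. Then P[X_H = 1] = p^{4} = (1/2)^{4} = 1/16.
By linearity: E[X] = Σ_H E[X_H] = 3 · p^{4} = 3 · 1/16 = 3/16.
Numerically: E[X] ≈ 0.188.

E[X] = 3 · (1/2)^{4} = 3/16 ≈ 0.188.


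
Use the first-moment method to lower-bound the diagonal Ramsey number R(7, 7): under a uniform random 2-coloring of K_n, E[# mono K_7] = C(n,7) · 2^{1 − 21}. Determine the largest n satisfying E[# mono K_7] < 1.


We need C(n, 7) · 2^{1 − 21} < 1, i.e. C(n, 7) < 2^{21 − 1} = 1048576.
Check values of n near the boundary:
  n = 21: C(21, 7) = 116280; 116280 < 1048576? YES
  n = 22: C(22, 7) = 170544; 170544 < 1048576? YES
  n = 23: C(23, 7) = 245157; 245157 < 1048576? YES
  n = 24: C(24, 7) = 346104; 346104 < 1048576? YES
  n = 25: C(25, 7) = 480700; 480700 < 1048576? YES
  n = 26: C(26, 7) = 657800; 657800 < 1048576? YES
  n = 27: C(27, 7) = 888030; 888030 < 1048576? YES
  n = 28: C(28, 7) = 1184040; 1184040 < 1048576? NO
  n = 29: C(29, 7) = 1560780; 1560780 < 1048576? NO
The largest n with C(n, 7) < 1048576 is n = 27 (where E[X] = 444015/524288 ≈ 0.8469). Hence R(7, 7) > 27, i.e. R(7, 7) ≥ 28.

Largest n = 27; hence R(7, 7) > 27.


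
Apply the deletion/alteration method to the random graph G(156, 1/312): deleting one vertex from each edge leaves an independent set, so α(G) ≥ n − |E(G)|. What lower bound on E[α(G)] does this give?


E[|E(G)|] = C(156, 2)·p = 12090 · (1/312) = 155/4.
E[α(G)] ≥ n − E[|E(G)|] = 156 − 155/4 = 469/4.
Numerically: ≈ 117.25000.
(This is only a lower bound; the true E[α(G)] may be larger.)

E[α(G)] ≥ 469/4 ≈ 117.25000.


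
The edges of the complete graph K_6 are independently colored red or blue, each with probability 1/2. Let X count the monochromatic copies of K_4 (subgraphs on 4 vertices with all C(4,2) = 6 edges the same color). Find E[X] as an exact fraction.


Let X = Σ_S X_S over the C(6, 4) = 15 subsets S of size 4, where X_S = 1 if the K_4 on S is monochromatic.
For a fixed S, the K_4 on S has C(4, 2) = 6 edges. P[all 6 edges red] = (1/2)^6, and likewise for blue, so P[monochromatic] = 2·(1/2)^6 = 2^{1 − 6} = 1/32.
Summing: E[X] = C(6, 4) · 2^{1 − 6} = 15 · 1/32 = 15/32.
Numerically: E[X] ≈ 0.468750.

E[X] = C(6,4)·2^(1−C(4,2)) = 15/32 ≈ 0.468750.


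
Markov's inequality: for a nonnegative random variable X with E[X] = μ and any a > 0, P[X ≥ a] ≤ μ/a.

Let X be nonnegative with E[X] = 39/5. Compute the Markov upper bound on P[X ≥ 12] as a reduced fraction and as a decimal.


μ = E[X] = 39/5, a = 12.
Markov: P[X ≥ 12] ≤ μ/a = (39/5)/12 = 13/20.
Numerically: ≈ 0.650000.
(Since a = 12 > μ = 7.800000, the bound 13/20 is < 1 and informative.)

P[X ≥ 12] ≤ 13/20 ≈ 0.650000.


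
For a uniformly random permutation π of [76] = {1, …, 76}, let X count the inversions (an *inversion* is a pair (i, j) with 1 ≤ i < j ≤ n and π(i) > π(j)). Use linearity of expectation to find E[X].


Write X = Σ X_I over the C(76, 2) = 2850 pairs i < j, with X_I the indicator of one inversion.
There are 2850 indicators.
For each fixed pair i < j, the values π(i) and π(j) are two distinct elements of {1, …, 76} in uniformly random order; by symmetry P[π(i) > π(j)] = 1/2.
By linearity: E[X] = 2850 · (1/2) = C(76, 2) · (1/2) = 2850/2 = 1425 ≈ 1425.0000.

E[X] = 1425 = 1425.0000.


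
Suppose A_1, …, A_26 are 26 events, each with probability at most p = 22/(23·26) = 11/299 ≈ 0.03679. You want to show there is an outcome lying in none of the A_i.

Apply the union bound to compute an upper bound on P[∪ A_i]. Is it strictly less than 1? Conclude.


Union bound: P[∪_{i=1}^{26} A_i] ≤ Σ_i P[A_i] ≤ 26·p = 26·(11/299) = 22/23.
Numerically: 22/23 ≈ 0.95652.
Is 22/23 < 1? YES.
Since P[∪ A_i] ≤ 22/23 < 1, the complement has P[∩ A_i^c] ≥ 1 − 22/23 = 1/23 > 0, so some outcome avoids every A_i.

26·p = 22/23 ≈ 0.95652; existence CERTIFIED by the union bound.


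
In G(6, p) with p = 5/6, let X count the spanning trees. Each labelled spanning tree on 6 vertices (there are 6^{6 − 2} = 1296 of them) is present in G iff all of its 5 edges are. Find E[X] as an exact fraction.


K_6 has 6^{6 − 2} = 1296 labelled spanning trees.
For each such spanning tree H, let X_H = 1 if all 5 edges of H are present in G. Then P[X_H = 1] = p^{5} = (5/6)^{5} = 3125/7776.
By linearity: E[X] = Σ_H E[X_H] = 1296 · p^{5} = 1296 · 3125/7776 = 3125/6.
Numerically: E[X] ≈ 520.8.

E[X] = 1296 · (5/6)^{5} = 3125/6 ≈ 520.8.


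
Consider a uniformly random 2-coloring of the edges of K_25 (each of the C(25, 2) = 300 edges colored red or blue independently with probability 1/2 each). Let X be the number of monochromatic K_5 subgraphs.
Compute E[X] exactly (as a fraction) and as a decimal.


Let X = Σ_S X_S over the C(25, 5) = 53130 subsets S of size 5, where X_S = 1 if the K_5 on S is monochromatic.
For a fixed S, the K_5 on S has C(5, 2) = 10 edges. P[all 10 edges red] = (1/2)^10, and likewise for blue, so P[monochromatic] = 2·(1/2)^10 = 2^{1 − 10} = 1/512.
By linearity: E[X] = C(25, 5) · 2^{1 − 10} = 53130 · 1/512 = 26565/256.
Numerically: E[X] ≈ 103.7695.

E[X] = C(25,5)·2^(1−C(5,2)) = 26565/256 ≈ 103.7695.


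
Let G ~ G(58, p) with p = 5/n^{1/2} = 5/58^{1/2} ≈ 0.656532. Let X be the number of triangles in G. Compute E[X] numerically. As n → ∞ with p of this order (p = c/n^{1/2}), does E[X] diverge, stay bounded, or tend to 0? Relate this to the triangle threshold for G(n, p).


Number of potential triangles: C(58, 3) = 30856.
Each occurs with probability p³ ≈ (0.656532)³ ≈ 2.82988002e-01.
By linearity: E[X] = C(58, 3)·p³ ≈ 30856 · 2.82988002e-01 ≈ 8731.877785.
Since α = 1/2 < 1, p = c/n^{1/2} ≫ 1/n is above the triangle threshold p ~ 1/n. Asymptotically E[X] ~ (c³/6)·n^{3(1−α)} = (5³/6)·n^{1.5} → ∞; triangles are abundant w.h.p.

E[X] ≈ 8731.877785; in regime p = Θ(1/n^{1/2}) E[X] diverges (above the triangle threshold p ~ 1/n).


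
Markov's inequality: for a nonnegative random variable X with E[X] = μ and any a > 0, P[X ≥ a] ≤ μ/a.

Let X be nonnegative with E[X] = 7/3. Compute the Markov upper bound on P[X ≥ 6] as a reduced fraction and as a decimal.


μ = E[X] = 7/3, a = 6.
Markov: P[X ≥ 6] ≤ μ/a = (7/3)/6 = 7/18.
Numerically: ≈ 0.388889.
(Since a = 6 > μ = 2.333333, the bound 7/18 is < 1 and informative.)

P[X ≥ 6] ≤ 7/18 ≈ 0.388889.


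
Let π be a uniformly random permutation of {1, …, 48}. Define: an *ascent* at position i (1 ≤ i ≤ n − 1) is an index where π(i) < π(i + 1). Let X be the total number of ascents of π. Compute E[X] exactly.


Write X = Σ X_I over i = 1, …, 47, with X_I the indicator of one ascent.
There are 47 indicators.
For each fixed i, the pair (π(i), π(i+1)) is a uniformly random ordered pair of distinct values from {1, …, 48}; by symmetry P[π(i) < π(i+1)] = 1/2.
By linearity: E[X] = 47 · (1/2) = (48 − 1) · (1/2) = 47/2 ≈ 23.50000.

E[X] = 47/2 = 23.50000.


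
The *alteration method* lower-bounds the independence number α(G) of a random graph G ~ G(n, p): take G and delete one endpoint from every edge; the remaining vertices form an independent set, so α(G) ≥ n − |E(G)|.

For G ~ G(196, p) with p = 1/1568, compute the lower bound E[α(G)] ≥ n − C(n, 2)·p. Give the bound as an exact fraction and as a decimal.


E[|E(G)|] = C(196, 2)·p = 19110 · (1/1568) = 195/16.
E[α(G)] ≥ n − E[|E(G)|] = 196 − 195/16 = 2941/16.
Numerically: ≈ 183.81250.
(This is only a lower bound; the true E[α(G)] may be larger.)

E[α(G)] ≥ 2941/16 ≈ 183.81250.


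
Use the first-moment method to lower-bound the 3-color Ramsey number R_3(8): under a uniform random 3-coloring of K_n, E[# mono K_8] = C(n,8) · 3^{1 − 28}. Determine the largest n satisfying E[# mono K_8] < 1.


We need C(n, 8) · 3^{1 − 28} < 1, i.e. C(n, 8) < 3^{28 − 1} = 7625597484987.
Check values of n near the boundary:
  n = 150: C(150, 8) = 5257211409450; 5257211409450 < 7625597484987? YES
  n = 151: C(151, 8) = 5551321138650; 5551321138650 < 7625597484987? YES
  n = 152: C(152, 8) = 5859727868575; 5859727868575 < 7625597484987? YES
  n = 153: C(153, 8) = 6183023199255; 6183023199255 < 7625597484987? YES
  n = 154: C(154, 8) = 6521818990995; 6521818990995 < 7625597484987? YES
  n = 155: C(155, 8) = 6876747915675; 6876747915675 < 7625597484987? YES
  n = 156: C(156, 8) = 7248464019225; 7248464019225 < 7625597484987? YES
  n = 157: C(157, 8) = 7637643295425; 7637643295425 < 7625597484987? NO
  n = 158: C(158, 8) = 8044984271181; 8044984271181 < 7625597484987? NO
  n = 159: C(159, 8) = 8471208603429; 8471208603429 < 7625597484987? NO
The largest n with C(n, 8) < 7625597484987 is n = 156 (where E[X] = 805384891025/847288609443 ≈ 0.9505). Hence R_3(8) > 156, i.e. R_3(8) ≥ 157.

Largest n = 156; hence R_3(8) > 156.


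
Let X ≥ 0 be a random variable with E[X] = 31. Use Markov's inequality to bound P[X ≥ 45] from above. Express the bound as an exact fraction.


μ = E[X] = 31, a = 45.
Markov: P[X ≥ 45] ≤ μ/a = (31)/45 = 31/45.
Numerically: ≈ 0.689.
(Since a = 45 > μ = 31.000, the bound 31/45 is < 1 and informative.)

P[X ≥ 45] ≤ 31/45 ≈ 0.689.


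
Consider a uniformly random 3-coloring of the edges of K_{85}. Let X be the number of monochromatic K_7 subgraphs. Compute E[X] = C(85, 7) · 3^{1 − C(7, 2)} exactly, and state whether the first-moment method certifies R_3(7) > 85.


E[X] = C(85, 7) · 3^{1 − 21} = 4935847320 · 3^{−20} = 4935847320/3486784401.
As a reduced fraction: E[X] = 182809160/129140163 ≈ 1.4156.
Is E[X] < 1? NO.
Since E[X] ≥ 1, the first-moment bound is inconclusive at n = 85; it does NOT by itself certify R_3(7) > 85.

E[X] = 182809160/129140163 ≈ 1.4156; E[X] ≥ 1; first-moment method inconclusive here.


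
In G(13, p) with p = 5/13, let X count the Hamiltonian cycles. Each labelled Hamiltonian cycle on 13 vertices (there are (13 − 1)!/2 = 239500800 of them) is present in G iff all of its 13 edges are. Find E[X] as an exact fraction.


K_13 has (13 − 1)!/2 = 239500800 labelled Hamiltonian cycles.
For each such Hamiltonian cycle H, let X_H = 1 if all 13 edges of H are present in G. Then P[X_H = 1] = p^{13} = (5/13)^{13} = 1220703125/302875106592253.
By linearity of expectation: E[X] = Σ_H E[X_H] = 239500800 · p^{13} = 239500800 · 1220703125/302875106592253 = 292359375000000000/302875106592253.
Numerically: E[X] ≈ 965.28.

E[X] = 239500800 · (5/13)^{13} = 292359375000000000/302875106592253 ≈ 965.28.


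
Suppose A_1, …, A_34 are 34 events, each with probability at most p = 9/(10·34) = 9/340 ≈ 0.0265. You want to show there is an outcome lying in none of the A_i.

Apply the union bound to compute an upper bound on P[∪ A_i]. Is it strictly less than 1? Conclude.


Union bound: P[∪_{i=1}^{34} A_i] ≤ Σ_i P[A_i] ≤ 34·p = 34·(9/340) = 9/10.
Numerically: 9/10 ≈ 0.9000.
Is 9/10 < 1? YES.
Since P[∪ A_i] ≤ 9/10 < 1, the complement has P[∩ A_i^c] ≥ 1 − 9/10 = 1/10 > 0, so some outcome avoids every A_i.

34·p = 9/10 ≈ 0.9000; existence CERTIFIED by the union bound.


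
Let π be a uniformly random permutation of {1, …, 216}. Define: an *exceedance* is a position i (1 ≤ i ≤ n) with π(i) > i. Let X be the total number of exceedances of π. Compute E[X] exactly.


Write X = Σ_{i=1}^{216} X_i, where X_i = 1_{π(i) > i}.
For each fixed i, π(i) is uniform over {1, …, 216} (marginal of a uniform permutation), so P[π(i) > i] = (n − i)/n. Summing: Σ_{i=1}^{216} (n − i)/n = (0 + 1 + … + 215)/216 = 216(216 − 1)/(2·216) = (216 − 1)/2.
Hence E[X] = Σ_{i=1}^{216} (216 − i)/216 = 215/2 ≈ 107.50000.

E[X] = 215/2 = 107.50000.
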